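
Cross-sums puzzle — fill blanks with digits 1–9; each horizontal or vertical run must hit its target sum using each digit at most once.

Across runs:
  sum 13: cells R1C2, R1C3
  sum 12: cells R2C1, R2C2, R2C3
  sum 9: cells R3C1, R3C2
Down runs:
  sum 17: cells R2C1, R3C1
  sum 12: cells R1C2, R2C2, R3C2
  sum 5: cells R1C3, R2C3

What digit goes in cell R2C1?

9

17 in 2 cells must be {8,9}.
The 13 across and the 5 down share only 4, so R1C3 = 4.
R2C3 = 5 − 4 = 1 completes the 5 down.
Intersecting the 9 across with the 17 down forces R3C1 = 8.
R3C2 = 9 − 8 = 1 completes the 9 across.
R1C2 = 13 − 4 = 9 completes the 13 across.
R2C1 = 17 − 8 = 9 completes the 17 down.
R2C2 = 12 − 10 = 2 completes the 12 across.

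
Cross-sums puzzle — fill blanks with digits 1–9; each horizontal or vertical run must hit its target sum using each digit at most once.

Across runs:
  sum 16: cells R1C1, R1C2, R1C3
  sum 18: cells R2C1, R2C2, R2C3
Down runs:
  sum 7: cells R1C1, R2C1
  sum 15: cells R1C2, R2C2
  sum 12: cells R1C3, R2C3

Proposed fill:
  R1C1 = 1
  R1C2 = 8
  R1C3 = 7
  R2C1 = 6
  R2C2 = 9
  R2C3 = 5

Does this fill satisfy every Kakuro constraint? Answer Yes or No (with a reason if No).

No — the down run R1C2–R2C2 sums to 17, not 15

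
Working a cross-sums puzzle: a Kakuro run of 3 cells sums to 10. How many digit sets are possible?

4

3 distinct digits from 1–9 sum between 6 and 24.
Enumerating: {1,2,7}, {1,3,6}, {1,4,5}, {2,3,5}.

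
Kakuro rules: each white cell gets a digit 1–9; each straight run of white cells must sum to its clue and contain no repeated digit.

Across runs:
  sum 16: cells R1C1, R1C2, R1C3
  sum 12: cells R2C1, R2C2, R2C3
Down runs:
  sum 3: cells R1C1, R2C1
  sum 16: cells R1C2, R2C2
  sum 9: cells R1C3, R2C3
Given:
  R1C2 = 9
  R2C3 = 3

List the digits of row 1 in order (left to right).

1 9 6

3 in 2 cells must be {1,2}; 16 in 2 cells must be {7,9}.
R1C3 = 9 − 3 = 6 completes the 9 down.
R2C2 = 16 − 9 = 7 completes the 16 down.
R1C1 = 16 − 15 = 1 completes the 16 across.
R2C1 = 12 − 10 = 2 completes the 12 across.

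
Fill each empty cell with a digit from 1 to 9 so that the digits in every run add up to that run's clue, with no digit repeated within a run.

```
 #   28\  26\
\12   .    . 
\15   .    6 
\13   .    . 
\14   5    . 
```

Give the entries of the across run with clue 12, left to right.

R2C1 = 15 − 6 = 9 completes the 15 across.
R4C2 = 14 − 5 = 9 completes the 14 across.
R1C1 = 8: the only remaining digit allowed by both the 12 across and the 28 down.
R1C2 = 12 − 8 = 4 completes the 12 across.
R3C1 = 28 − 22 = 6 completes the 28 down.
R3C2 = 13 − 6 = 7 completes the 13 across.

8 4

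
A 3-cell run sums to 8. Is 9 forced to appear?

No

Counterexample: {1,2,5} sums to 8 without using 9.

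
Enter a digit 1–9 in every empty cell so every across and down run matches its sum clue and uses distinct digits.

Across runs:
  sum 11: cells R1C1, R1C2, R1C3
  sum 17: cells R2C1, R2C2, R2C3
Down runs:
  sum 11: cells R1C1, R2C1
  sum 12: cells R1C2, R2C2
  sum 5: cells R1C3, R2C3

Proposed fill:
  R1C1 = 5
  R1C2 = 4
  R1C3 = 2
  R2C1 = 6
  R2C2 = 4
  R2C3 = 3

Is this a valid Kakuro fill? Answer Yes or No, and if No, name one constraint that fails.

No — the down run R1C2–R2C2 sums to 8, not 12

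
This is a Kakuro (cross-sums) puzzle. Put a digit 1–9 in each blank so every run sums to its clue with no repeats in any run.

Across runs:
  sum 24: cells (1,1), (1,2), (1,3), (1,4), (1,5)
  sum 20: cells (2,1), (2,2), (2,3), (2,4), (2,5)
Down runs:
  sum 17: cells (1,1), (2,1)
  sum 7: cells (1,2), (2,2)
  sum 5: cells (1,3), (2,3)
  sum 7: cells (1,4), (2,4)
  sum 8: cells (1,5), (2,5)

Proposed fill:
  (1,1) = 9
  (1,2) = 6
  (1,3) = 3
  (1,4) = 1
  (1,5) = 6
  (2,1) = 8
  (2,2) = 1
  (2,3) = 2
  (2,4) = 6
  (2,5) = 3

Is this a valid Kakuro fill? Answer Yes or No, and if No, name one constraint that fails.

No — the across run (1,1)–(1,5) sums to 25, not 24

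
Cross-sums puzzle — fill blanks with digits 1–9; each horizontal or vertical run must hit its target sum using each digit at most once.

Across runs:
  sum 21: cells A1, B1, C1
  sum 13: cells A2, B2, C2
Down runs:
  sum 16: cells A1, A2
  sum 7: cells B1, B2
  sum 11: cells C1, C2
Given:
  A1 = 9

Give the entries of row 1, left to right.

16 in 2 cells must be {7,9}.
A2 = 16 − 9 = 7 completes the 16 down.
Nothing is forced directly, so branch on B1, whose candidates are 4 or 5. If B1 = 4: that forces C1 = 8, after which B2 would have to be in {1,2,4,5} for the 13 across but in {3} for the 7 down — contradiction. So B1 = 5.
C1 = 21 − 14 = 7 completes the 21 across.
B2 = 7 − 5 = 2 completes the 7 down.
C2 = 13 − 9 = 4 completes the 13 across.

9 5 7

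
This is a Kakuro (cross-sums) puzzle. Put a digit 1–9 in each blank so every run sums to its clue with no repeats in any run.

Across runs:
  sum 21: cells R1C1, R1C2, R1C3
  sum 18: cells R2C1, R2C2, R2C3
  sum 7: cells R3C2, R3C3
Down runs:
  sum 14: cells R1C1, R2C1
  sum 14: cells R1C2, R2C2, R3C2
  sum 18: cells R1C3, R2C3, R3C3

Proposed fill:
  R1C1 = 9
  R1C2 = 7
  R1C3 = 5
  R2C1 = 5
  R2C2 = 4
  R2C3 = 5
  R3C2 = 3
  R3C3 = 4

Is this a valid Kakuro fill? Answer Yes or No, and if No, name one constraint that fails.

No — the down run R1C3–R3C3 sums to 14, not 18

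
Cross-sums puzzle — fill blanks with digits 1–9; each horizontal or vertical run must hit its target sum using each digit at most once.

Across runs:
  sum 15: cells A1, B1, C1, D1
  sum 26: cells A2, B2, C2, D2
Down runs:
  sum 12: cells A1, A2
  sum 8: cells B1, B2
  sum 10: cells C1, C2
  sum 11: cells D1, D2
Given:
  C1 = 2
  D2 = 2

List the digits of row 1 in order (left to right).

3 1 2 9

D1 = 11 − 2 = 9 completes the 11 down.
B2 = 7: the only remaining digit allowed by both the 26 across and the 8 down.
C2 = 10 − 2 = 8 completes the 10 down.
Given what's placed, A1 must be 3 to fit the 15 across and 12 down.
B1 = 15 − 14 = 1 completes the 15 across.
A2 = 26 − 17 = 9 completes the 26 across.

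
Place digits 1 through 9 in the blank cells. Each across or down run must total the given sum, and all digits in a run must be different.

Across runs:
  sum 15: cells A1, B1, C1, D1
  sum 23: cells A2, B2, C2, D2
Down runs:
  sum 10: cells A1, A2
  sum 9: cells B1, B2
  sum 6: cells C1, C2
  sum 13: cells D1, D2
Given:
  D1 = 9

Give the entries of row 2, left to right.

8, 6, 5, 4

D2 = 13 − 9 = 4 completes the 13 down.
No cell is forced outright now. C1 can only be 1 or 2 (the digits allowed by both its 15 across and its 6 down). If C1 = 2: then C2 would have to be in {2,3,5,6,7,8,9} for the 23 across but in {4} for the 6 down — contradiction. So C1 = 1.
C2 = 6 − 1 = 5 completes the 6 down.
No cell is forced outright now. A2 can only be 6 or 8 (the digits allowed by both its 23 across and its 10 down). If A2 = 6: then A1 would have to be in {2,3} for the 15 across but in {4} for the 10 down — contradiction. So A2 = 8.
A1 = 10 − 8 = 2 completes the 10 down.
B1 = 15 − 12 = 3 completes the 15 across.
B2 = 23 − 17 = 6 completes the 23 across.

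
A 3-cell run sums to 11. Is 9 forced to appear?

No

Counterexample: {1,2,8} sums to 11 without using 9.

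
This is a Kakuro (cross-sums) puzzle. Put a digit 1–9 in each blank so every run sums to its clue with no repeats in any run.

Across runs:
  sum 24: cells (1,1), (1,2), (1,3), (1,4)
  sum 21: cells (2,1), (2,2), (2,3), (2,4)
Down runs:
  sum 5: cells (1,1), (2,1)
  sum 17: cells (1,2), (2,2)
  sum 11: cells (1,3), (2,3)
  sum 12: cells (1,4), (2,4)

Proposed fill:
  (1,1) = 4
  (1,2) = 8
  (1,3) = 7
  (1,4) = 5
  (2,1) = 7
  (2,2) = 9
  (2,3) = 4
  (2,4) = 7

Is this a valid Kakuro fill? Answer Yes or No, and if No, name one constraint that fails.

No — the across run (2,1)–(2,4) sums to 27, not 21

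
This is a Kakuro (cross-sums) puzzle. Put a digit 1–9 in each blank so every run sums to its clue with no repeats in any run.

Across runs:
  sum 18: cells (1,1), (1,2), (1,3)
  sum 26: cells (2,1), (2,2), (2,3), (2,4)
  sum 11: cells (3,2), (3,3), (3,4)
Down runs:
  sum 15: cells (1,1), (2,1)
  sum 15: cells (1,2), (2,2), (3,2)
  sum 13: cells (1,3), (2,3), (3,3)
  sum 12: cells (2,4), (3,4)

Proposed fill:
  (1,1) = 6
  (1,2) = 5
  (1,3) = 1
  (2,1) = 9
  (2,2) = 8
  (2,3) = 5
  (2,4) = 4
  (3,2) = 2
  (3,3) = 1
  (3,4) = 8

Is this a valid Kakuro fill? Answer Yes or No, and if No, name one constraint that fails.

No — the across run (1,1)–(1,3) sums to 12, not 18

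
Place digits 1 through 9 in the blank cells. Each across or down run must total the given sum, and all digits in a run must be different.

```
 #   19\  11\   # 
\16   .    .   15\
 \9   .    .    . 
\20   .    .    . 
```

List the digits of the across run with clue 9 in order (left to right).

2 1 6

16 in 2 cells must be {7,9}.
Only 7 fits R1C2 under both its across sum 16 and down sum 11.
The 9 across and the 15 down share only 6, so R2C3 = 6.
R3C2 = 3: the only remaining digit allowed by both the 20 across and the 11 down.
R3C3 = 15 − 6 = 9 completes the 15 down.
R1C1 = 16 − 7 = 9 completes the 16 across.
Given what's placed, R2C1 must be 2 to fit the 9 across and 19 down.
R2C2 = 9 − 8 = 1 completes the 9 across.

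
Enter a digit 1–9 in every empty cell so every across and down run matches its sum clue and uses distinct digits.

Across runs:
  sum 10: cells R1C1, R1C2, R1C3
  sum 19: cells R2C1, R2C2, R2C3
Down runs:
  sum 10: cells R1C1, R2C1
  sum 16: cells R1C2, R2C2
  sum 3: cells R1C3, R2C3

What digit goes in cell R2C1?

16 in 2 cells must be {7,9}; 3 in 2 cells must be {1,2}.
The 10 across and the 16 down share only 7, so R1C2 = 7.
R2C2 = 16 − 7 = 9 completes the 16 down.
Given what's placed, R2C3 must be 2 to fit the 19 across and 3 down.
R1C3 = 3 − 2 = 1 completes the 3 down.
R2C1 = 19 − 11 = 8 completes the 19 across.
R1C1 = 10 − 8 = 2 completes the 10 across.

8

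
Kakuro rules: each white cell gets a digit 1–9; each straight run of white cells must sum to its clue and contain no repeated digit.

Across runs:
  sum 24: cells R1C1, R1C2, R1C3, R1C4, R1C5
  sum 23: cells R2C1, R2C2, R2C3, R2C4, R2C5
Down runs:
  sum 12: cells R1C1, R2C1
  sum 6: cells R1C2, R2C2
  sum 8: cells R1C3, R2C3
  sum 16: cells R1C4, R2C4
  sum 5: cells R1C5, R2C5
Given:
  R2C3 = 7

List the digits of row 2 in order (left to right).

4, 1, 7, 9, 2

16 in 2 cells must be {7,9}.
R1C3 = 8 − 7 = 1 completes the 8 down.
R2C4 = 9: the only remaining digit allowed by both the 23 across and the 16 down.
R1C4 = 16 − 9 = 7 completes the 16 down.
R2C1 = 4: the only remaining digit allowed by both the 23 across and the 12 down.
R1C1 = 12 − 4 = 8 completes the 12 down.
No cell is forced outright now. R1C2 can only be 2 or 5 (the digits allowed by both its 24 across and its 6 down). If R1C2 = 2: then R1C5 would have to be in {6} for the 24 across but in {1,2,3,4} for the 5 down — contradiction. So R1C2 = 5.
R1C5 = 24 − 21 = 3 completes the 24 across.
R2C2 = 6 − 5 = 1 completes the 6 down.
R2C5 = 23 − 21 = 2 completes the 23 across.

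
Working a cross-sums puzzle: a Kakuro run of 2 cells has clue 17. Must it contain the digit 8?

The only way to make 17 from 2 distinct digits is {8,9}, which contains 8.

Yes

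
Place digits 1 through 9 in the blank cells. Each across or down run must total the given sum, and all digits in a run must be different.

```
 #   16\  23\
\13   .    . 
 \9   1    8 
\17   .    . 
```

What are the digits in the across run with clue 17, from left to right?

17 in 2 cells must be {8,9}; 23 in 3 cells must be {6,8,9}.
Given what's placed, R3C2 must be 9 to fit the 17 across and 23 down.
R1C2 = 23 − 17 = 6 completes the 23 down.
R3C1 = 17 − 9 = 8 completes the 17 across.
R1C1 = 13 − 6 = 7 completes the 13 across.

8 9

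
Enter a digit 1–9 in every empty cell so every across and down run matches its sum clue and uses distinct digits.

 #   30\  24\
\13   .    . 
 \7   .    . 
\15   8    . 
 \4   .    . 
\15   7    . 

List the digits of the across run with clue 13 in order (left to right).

4 in 2 cells must be {1,3}.
R3C2 = 15 − 8 = 7 completes the 15 across.
Given what's placed, R4C1 must be 1 to fit the 4 across and 30 down.
R4C2 = 4 − 1 = 3 completes the 4 across.
R5C2 = 15 − 7 = 8 completes the 15 across.
R2C1 = 5: the only remaining digit allowed by both the 7 across and the 30 down.
R2C2 = 7 − 5 = 2 completes the 7 across.
R1C1 = 30 − 21 = 9 completes the 30 down.
R1C2 = 13 − 9 = 4 completes the 13 across.

9, 4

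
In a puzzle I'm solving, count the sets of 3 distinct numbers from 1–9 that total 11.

5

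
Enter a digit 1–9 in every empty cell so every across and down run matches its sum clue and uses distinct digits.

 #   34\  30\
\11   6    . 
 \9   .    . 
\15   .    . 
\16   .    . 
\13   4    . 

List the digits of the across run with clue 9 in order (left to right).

16 in 2 cells must be {7,9}; 34 in 5 cells must be {4,6,7,8,9}.
R1C2 = 11 − 6 = 5 completes the 11 across.
R5C2 = 13 − 4 = 9 completes the 13 across.
Given what's placed, R4C2 must be 7 to fit the 16 across and 30 down.
R4C1 = 16 − 7 = 9 completes the 16 across.
No cell is forced outright now. R2C1 can only be 7 or 8 (the digits allowed by both its 9 across and its 34 down). If R2C1 = 7: then R2C2 would have to be in {2} for the 9 across but in {1,3,6,8} for the 30 down — contradiction. So R2C1 = 8.
R2C2 = 9 − 8 = 1 completes the 9 across.

8, 1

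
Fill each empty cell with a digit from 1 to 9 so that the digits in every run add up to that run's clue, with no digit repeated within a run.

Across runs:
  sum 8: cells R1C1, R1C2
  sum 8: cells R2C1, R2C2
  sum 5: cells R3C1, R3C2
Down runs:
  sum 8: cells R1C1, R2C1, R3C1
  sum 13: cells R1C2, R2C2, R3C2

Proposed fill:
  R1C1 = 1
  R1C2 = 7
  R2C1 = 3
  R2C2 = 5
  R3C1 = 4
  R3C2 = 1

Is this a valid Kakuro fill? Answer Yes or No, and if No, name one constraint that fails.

Across: 1+7=8; 3+5=8; 4+1=5. Down: 1+3+4=8; 7+5+1=13. No digit repeats within any run.

Yes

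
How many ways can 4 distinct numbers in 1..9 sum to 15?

4 distinct digits from 1–9 sum between 10 and 30.
Enumerating: {1,2,3,9}, {1,2,4,8}, {1,2,5,7}, {1,3,4,7}, {1,3,5,6}, {2,3,4,6}.

6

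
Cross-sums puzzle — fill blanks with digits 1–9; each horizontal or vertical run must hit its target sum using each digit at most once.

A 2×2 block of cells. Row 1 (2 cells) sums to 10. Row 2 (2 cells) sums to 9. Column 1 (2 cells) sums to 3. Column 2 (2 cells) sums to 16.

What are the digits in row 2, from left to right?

2 7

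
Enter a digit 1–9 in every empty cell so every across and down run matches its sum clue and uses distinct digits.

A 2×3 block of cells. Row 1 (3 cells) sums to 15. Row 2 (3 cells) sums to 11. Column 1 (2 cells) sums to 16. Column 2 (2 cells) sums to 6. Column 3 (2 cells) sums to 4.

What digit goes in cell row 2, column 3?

3

16 in 2 cells must be {7,9}; 4 in 2 cells must be {1,3}.
The 11 across and the 16 down share only 7, so (2,1) = 7.
Given what's placed, (2,2) must be 1 to fit the 11 across and 6 down.
(2,3) = 11 − 8 = 3 completes the 11 across.
(1,1) = 16 − 7 = 9 completes the 16 down.
(1,2) = 6 − 1 = 5 completes the 6 down.
(1,3) = 15 − 14 = 1 completes the 15 across.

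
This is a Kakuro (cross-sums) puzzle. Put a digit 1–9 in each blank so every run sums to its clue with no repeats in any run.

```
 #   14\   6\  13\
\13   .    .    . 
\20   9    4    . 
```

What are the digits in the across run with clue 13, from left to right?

5, 2, 6

R1C1 = 14 − 9 = 5 completes the 14 down.
R1C2 = 6 − 4 = 2 completes the 6 down.
R1C3 = 13 − 7 = 6 completes the 13 across.
R2C3 = 20 − 13 = 7 completes the 20 across.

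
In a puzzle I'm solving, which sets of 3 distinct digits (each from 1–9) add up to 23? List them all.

{6,8,9}

3 distinct digits from 1–9 sum between 6 and 24.
Only one set works: {6,8,9}.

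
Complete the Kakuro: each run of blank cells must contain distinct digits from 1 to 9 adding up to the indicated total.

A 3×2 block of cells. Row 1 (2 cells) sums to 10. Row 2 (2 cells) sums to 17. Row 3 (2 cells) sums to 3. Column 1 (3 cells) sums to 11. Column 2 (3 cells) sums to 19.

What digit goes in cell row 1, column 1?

17 in 2 cells must be {8,9}; 3 in 2 cells must be {1,2}.
The 17 across and the 11 down share only 8, so (2,1) = 8.
(2,2) = 17 − 8 = 9 completes the 17 across.
Given what's placed, (3,2) must be 2 to fit the 3 across and 19 down.
(1,2) = 19 − 11 = 8 completes the 19 down.
(3,1) = 3 − 2 = 1 completes the 3 across.
(1,1) = 10 − 8 = 2 completes the 10 across.

2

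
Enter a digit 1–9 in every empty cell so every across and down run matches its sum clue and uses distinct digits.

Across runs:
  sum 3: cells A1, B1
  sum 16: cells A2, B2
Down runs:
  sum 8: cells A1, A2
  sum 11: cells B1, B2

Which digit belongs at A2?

7

3 in 2 cells must be {1,2}; 16 in 2 cells must be {7,9}.
The 3 across and the 11 down share only 2, so B1 = 2.
The 16 across and the 8 down share only 7, so A2 = 7.
B2 = 16 − 7 = 9 completes the 16 across.
A1 = 3 − 2 = 1 completes the 3 across.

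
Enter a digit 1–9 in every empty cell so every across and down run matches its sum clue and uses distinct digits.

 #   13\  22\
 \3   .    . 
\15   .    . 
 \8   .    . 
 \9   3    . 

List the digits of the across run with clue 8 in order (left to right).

1 7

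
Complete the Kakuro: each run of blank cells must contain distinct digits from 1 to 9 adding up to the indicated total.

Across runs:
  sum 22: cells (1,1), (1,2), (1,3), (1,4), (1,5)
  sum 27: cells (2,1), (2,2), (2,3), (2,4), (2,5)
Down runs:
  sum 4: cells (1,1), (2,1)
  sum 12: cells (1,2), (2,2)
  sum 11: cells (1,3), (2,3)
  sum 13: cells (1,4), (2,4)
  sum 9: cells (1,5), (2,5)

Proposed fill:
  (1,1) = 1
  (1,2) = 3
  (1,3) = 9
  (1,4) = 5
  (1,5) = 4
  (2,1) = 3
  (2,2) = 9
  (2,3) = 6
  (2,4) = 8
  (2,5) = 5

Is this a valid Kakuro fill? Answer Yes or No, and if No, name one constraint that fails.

No — the down run (1,3)–(2,3) sums to 15, not 11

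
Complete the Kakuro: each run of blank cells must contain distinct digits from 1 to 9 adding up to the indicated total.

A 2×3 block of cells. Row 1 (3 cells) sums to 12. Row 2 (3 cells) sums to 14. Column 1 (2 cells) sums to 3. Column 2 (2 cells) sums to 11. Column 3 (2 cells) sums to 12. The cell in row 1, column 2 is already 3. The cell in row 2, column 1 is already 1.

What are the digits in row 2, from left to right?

3 in 2 cells must be {1,2}.
(1,1) = 3 − 1 = 2 completes the 3 down.
(1,3) = 12 − 5 = 7 completes the 12 across.
(2,2) = 11 − 3 = 8 completes the 11 down.
(2,3) = 14 − 9 = 5 completes the 14 across.

1 8 5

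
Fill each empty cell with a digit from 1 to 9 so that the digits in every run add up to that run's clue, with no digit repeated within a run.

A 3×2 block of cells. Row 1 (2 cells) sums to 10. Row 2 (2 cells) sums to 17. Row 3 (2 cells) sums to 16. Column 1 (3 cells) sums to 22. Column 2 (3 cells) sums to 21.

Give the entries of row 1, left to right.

6 4

17 in 2 cells must be {8,9}; 16 in 2 cells must be {7,9}.
Nothing is forced directly, so branch on (2,1), whose candidates are 8 or 9. If (2,1) = 8: that forces (1,1) = 9, after which (1,2) would have to be in {1} for the 10 across but in {4,5,6,7,8,9} for the 21 down — contradiction. So (2,1) = 9.
(2,2) = 17 − 9 = 8 completes the 17 across.
Given what's placed, (3,1) must be 7 to fit the 16 across and 22 down.
(3,2) = 16 − 7 = 9 completes the 16 across.
(1,1) = 22 − 16 = 6 completes the 22 down.
(1,2) = 10 − 6 = 4 completes the 10 across.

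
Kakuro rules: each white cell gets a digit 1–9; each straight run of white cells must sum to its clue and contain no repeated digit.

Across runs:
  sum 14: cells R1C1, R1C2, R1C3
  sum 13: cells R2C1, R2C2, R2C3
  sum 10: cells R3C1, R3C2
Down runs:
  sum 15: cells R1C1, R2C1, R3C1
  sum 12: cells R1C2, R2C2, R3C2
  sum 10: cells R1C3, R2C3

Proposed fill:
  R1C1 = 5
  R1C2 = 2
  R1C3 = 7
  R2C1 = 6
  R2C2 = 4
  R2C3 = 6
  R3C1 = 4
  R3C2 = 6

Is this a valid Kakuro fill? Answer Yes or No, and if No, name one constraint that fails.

No — the across run R2C1–R2C3 sums to 16, not 13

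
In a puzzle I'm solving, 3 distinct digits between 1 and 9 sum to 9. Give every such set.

{1,2,6}; {1,3,5}; {2,3,4}

3 distinct digits from 1–9 sum between 6 and 24.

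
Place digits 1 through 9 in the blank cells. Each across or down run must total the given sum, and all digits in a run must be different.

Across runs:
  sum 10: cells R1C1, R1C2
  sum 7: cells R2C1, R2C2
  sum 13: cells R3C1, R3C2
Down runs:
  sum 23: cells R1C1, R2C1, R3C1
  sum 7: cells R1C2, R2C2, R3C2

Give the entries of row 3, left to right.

23 in 3 cells must be {6,8,9}; 7 in 3 cells must be {1,2,4}.
The 7 across and the 23 down share only 6, so R2C1 = 6.
R2C2 = 7 − 6 = 1 completes the 7 across.
Given what's placed, R3C2 must be 4 to fit the 13 across and 7 down.
R1C2 = 7 − 5 = 2 completes the 7 down.
R3C1 = 13 − 4 = 9 completes the 13 across.
R1C1 = 10 − 2 = 8 completes the 10 across.

9 4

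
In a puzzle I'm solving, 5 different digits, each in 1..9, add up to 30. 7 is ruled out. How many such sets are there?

2

5 distinct digits from 1–9 sum between 15 and 35.
Dropping sets that contain 7.
Enumerating: {2,5,6,8,9}, {3,4,6,8,9}.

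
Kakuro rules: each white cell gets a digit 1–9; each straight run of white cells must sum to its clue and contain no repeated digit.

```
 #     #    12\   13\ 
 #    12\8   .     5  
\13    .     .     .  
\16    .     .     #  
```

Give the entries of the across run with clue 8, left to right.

3 5

16 in 2 cells must be {7,9}.
R1C2 = 8 − 5 = 3 completes the 8 across.
R2C3 = 13 − 5 = 8 completes the 13 down.
R3C2 = 7: the only remaining digit allowed by both the 16 across and the 12 down.
R2C2 = 12 − 10 = 2 completes the 12 down.
R3C1 = 16 − 7 = 9 completes the 16 across.
R2C1 = 13 − 10 = 3 completes the 13 across.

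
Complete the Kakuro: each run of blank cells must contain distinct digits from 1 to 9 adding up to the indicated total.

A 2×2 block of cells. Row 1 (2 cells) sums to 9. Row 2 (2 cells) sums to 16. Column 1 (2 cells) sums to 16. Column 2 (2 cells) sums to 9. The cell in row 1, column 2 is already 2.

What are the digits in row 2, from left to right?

16 in 2 cells must be {7,9}.
(1,1) = 9 − 2 = 7 completes the 9 across.
(2,1) = 16 − 7 = 9 completes the 16 down.
(2,2) = 16 − 9 = 7 completes the 16 across.

9 7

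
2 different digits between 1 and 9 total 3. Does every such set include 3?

The only way to make 3 from 2 distinct digits is {1,2}, which does not contain 3.

No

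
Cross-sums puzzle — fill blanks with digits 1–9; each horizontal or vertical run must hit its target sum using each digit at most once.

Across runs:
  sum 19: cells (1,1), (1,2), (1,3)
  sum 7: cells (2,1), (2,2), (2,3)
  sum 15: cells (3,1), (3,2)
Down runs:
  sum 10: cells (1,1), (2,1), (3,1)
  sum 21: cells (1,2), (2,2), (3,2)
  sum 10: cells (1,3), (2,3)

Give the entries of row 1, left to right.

7 in 3 cells must be {1,2,4}.
Only 4 fits (2,2) under both its across sum 7 and down sum 21.
Nothing is forced directly, so branch on (1,2), whose candidates are 8 or 9. If (1,2) = 8: that forces (3,2) = 9, (3,1) = 6, after which (1,1) would have to be in {2,4,5,6,7,9} for the 19 across but in {1,3} for the 10 down — contradiction. So (1,2) = 9.
(3,2) = 21 − 13 = 8 completes the 21 down.
(3,1) = 15 − 8 = 7 completes the 15 across.
(1,1) = 2: the only remaining digit allowed by both the 19 across and the 10 down.
(1,3) = 19 − 11 = 8 completes the 19 across.

2 9 8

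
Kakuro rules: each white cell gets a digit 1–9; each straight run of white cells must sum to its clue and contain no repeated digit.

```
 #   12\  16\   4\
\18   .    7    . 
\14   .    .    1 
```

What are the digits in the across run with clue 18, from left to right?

8, 7, 3

16 in 2 cells must be {7,9}; 4 in 2 cells must be {1,3}.
R1C3 = 4 − 1 = 3 completes the 4 down.
R2C2 = 16 − 7 = 9 completes the 16 down.
R1C1 = 18 − 10 = 8 completes the 18 across.
R2C1 = 14 − 10 = 4 completes the 14 across.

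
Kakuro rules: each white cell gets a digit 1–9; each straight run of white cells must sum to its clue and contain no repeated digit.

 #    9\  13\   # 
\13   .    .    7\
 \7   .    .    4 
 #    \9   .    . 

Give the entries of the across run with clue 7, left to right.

1 2 4

7 in 3 cells must be {1,2,4}.
R3C3 = 7 − 4 = 3 completes the 7 down.
R3C2 = 9 − 3 = 6 completes the 9 across.
Given what's placed, R2C2 must be 2 to fit the 7 across and 13 down.
R1C2 = 13 − 8 = 5 completes the 13 down.
R2C1 = 7 − 6 = 1 completes the 7 across.
R1C1 = 13 − 5 = 8 completes the 13 across.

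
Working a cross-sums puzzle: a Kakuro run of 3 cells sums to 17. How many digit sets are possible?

7

3 distinct digits from 1–9 sum between 6 and 24.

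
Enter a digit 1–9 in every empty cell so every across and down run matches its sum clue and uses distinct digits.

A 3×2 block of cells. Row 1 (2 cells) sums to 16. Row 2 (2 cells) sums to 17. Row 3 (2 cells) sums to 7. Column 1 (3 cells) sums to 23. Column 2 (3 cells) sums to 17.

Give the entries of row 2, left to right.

16 in 2 cells must be {7,9}; 17 in 2 cells must be {8,9}; 23 in 3 cells must be {6,8,9}.
The 16 across and the 23 down share only 9, so (1,1) = 9.
(1,2) = 16 − 9 = 7 completes the 16 across.
Given what's placed, (2,1) must be 8 to fit the 17 across and 23 down.
(2,2) = 17 − 8 = 9 completes the 17 across.
(3,1) = 23 − 17 = 6 completes the 23 down.
(3,2) = 7 − 6 = 1 completes the 7 across.

8, 9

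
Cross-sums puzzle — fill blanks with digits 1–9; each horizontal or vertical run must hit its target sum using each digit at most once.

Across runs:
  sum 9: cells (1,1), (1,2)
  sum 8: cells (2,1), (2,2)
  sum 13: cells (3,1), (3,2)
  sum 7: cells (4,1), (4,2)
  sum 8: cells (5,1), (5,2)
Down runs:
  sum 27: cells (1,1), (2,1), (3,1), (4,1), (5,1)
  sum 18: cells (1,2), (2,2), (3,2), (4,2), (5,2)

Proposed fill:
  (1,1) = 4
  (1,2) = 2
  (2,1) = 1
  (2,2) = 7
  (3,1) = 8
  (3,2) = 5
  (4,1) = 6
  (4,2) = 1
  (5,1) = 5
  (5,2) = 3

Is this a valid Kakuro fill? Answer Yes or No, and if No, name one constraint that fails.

No — the across run (1,1)–(1,2) sums to 6, not 9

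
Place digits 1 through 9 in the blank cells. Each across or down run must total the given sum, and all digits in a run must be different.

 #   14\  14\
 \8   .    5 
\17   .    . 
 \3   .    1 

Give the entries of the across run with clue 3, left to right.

2 1

17 in 2 cells must be {8,9}; 3 in 2 cells must be {1,2}.
R1C1 = 8 − 5 = 3 completes the 8 across.
R2C1 = 9: the only remaining digit allowed by both the 17 across and the 14 down.
R2C2 = 17 − 9 = 8 completes the 17 across.
R3C1 = 3 − 1 = 2 completes the 3 across.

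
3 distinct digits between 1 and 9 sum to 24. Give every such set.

3 distinct digits from 1–9 sum between 6 and 24.
Only one set works: {7,8,9}.

{7,8,9}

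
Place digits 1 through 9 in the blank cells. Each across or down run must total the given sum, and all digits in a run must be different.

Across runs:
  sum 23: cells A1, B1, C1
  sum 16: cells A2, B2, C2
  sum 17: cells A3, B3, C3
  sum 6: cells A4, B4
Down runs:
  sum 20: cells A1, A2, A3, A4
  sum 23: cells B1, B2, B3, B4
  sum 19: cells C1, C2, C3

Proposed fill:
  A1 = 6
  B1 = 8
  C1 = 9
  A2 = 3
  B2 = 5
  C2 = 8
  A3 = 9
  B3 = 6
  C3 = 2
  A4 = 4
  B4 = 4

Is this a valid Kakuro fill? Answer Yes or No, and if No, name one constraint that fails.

No — the down run A1–A4 sums to 22, not 20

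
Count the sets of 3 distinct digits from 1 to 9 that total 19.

3 distinct digits from 1–9 sum between 6 and 24.
Enumerating: {2,8,9}, {3,7,9}, {4,6,9}, {4,7,8}, {5,6,8}.

5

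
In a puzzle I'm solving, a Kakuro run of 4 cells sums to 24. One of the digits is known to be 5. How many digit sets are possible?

4

4 distinct digits from 1–9 sum between 10 and 30.
Keeping only sets containing 5.
Enumerating: {2,5,8,9}, {3,5,7,9}, {4,5,6,9}, {4,5,7,8}.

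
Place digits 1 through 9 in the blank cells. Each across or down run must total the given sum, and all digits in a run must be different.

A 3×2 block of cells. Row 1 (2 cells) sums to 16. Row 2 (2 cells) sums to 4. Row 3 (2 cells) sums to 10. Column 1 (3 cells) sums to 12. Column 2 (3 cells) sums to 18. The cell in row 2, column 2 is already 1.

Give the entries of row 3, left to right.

16 in 2 cells must be {7,9}; 4 in 2 cells must be {1,3}.
(1,2) = 9: the only remaining digit allowed by both the 16 across and the 18 down.
(2,1) = 4 − 1 = 3 completes the 4 across.
(3,2) = 18 − 10 = 8 completes the 18 down.
(1,1) = 16 − 9 = 7 completes the 16 across.
(3,1) = 10 − 8 = 2 completes the 10 across.

2 8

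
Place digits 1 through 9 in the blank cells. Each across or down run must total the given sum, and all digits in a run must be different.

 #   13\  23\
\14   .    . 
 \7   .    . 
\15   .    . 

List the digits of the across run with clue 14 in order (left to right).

23 in 3 cells must be {6,8,9}.
The 7 across and the 23 down share only 6, so R2C2 = 6.
R2C1 = 7 − 6 = 1 completes the 7 across.
Nothing is forced directly, so branch on R1C2, whose candidates are 8 or 9. If R1C2 = 8: then R1C1 would have to be in {6} for the 14 across but in {3,4,5,7,8,9} for the 13 down — contradiction. So R1C2 = 9.
R1C1 = 14 − 9 = 5 completes the 14 across.
R3C1 = 13 − 6 = 7 completes the 13 down.
R3C2 = 15 − 7 = 8 completes the 15 across.

5 9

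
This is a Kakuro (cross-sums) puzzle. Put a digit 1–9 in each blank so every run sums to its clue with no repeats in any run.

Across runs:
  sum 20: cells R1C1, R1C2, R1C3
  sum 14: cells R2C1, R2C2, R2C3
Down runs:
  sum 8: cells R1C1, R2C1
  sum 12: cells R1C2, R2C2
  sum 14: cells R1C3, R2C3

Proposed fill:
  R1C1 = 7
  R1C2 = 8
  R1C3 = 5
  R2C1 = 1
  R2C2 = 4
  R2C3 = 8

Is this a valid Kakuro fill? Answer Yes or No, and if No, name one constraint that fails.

No — the down run R1C3–R2C3 sums to 13, not 14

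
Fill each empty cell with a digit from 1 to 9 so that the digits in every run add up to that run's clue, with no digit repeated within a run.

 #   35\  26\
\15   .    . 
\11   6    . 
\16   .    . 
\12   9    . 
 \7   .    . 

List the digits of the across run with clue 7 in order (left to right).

5 2

16 in 2 cells must be {7,9}; 35 in 5 cells must be {5,6,7,8,9}.
R2C2 = 11 − 6 = 5 completes the 11 across.
Given what's placed, R3C1 must be 7 to fit the 16 across and 35 down.
R3C2 = 16 − 7 = 9 completes the 16 across.
R4C2 = 12 − 9 = 3 completes the 12 across.
R5C1 = 5: the only remaining digit allowed by both the 7 across and the 35 down.
R5C2 = 7 − 5 = 2 completes the 7 across.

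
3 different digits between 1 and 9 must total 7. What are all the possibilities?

3 distinct digits from 1–9 sum between 6 and 24.
Only one set works: {1,2,4}.

{1,2,4}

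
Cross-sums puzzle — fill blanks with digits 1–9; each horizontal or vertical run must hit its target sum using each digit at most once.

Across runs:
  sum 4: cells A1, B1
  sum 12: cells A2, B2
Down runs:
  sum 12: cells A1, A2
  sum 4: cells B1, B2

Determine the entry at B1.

1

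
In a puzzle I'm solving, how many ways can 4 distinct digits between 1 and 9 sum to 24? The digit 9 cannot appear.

4 distinct digits from 1–9 sum between 10 and 30.
Dropping sets that contain 9.
Enumerating: {3,6,7,8}, {4,5,7,8}.

2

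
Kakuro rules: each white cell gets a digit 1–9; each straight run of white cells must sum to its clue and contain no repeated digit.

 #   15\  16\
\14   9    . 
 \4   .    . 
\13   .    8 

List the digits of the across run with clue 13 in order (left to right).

4 in 2 cells must be {1,3}.
R1C2 = 14 − 9 = 5 completes the 14 across.
R2C1 = 1: the only remaining digit allowed by both the 4 across and the 15 down.
R2C2 = 4 − 1 = 3 completes the 4 across.
R3C1 = 13 − 8 = 5 completes the 13 across.

5 8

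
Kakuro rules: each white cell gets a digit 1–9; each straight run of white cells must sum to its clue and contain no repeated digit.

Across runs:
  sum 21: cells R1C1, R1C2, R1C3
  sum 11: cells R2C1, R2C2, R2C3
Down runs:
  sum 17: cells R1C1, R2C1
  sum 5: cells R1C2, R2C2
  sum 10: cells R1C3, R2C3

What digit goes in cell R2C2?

1

17 in 2 cells must be {8,9}.
The 21 across and the 5 down share only 4, so R1C2 = 4.
The 11 across and the 17 down share only 8, so R2C1 = 8.
R2C2 = 5 − 4 = 1 completes the 5 down.
R2C3 = 11 − 9 = 2 completes the 11 across.
R1C1 = 17 − 8 = 9 completes the 17 down.
R1C3 = 21 − 13 = 8 completes the 21 across.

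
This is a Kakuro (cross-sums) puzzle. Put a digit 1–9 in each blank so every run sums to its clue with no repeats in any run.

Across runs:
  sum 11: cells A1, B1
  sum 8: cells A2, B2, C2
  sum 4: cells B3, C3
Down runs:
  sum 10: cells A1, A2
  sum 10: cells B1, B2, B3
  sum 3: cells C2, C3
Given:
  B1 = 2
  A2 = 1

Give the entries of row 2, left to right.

1, 5, 2

4 in 2 cells must be {1,3}; 3 in 2 cells must be {1,2}.
A1 = 11 − 2 = 9 completes the 11 across.
Given what's placed, C2 must be 2 to fit the 8 across and 3 down.
C3 = 3 − 2 = 1 completes the 3 down.
B2 = 8 − 3 = 5 completes the 8 across.
B3 = 4 − 1 = 3 completes the 4 across.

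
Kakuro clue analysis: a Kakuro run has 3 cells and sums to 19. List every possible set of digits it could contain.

{2,8,9}; {3,7,9}; {4,6,9}; {4,7,8}; {5,6,8}

3 distinct digits from 1–9 sum between 6 and 24.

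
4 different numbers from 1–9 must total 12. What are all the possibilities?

4 distinct digits from 1–9 sum between 10 and 30.

{1,2,3,6}; {1,2,4,5}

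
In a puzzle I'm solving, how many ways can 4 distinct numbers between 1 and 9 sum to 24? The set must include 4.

4 distinct digits from 1–9 sum between 10 and 30.
Keeping only sets containing 4.
Enumerating: {3,4,8,9}, {4,5,6,9}, {4,5,7,8}.

3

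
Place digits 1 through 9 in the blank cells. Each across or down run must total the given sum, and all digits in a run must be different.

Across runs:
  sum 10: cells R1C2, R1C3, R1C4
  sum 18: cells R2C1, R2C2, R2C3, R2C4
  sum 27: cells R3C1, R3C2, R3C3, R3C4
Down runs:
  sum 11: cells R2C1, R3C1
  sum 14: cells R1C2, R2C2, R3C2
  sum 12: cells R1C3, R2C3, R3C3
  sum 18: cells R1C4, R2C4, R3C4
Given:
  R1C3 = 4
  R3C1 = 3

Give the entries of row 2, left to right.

R2C1 = 11 − 3 = 8 completes the 11 down.
Given what's placed, R3C3 must be 7 to fit the 27 across and 12 down.
R2C3 = 12 − 11 = 1 completes the 12 down.
Nothing is forced directly, so branch on R1C2, whose candidates are 1 or 5. If R1C2 = 5: that forces R1C4 = 1, after which R2C4 would have to be in {2,3,4,5,6,7} for the 18 across but in {8,9} for the 18 down — contradiction. So R1C2 = 1.
R1C4 = 10 − 5 = 5 completes the 10 across.
R3C4 = 9: the only remaining digit allowed by both the 27 across and the 18 down.
R2C4 = 18 − 14 = 4 completes the 18 down.
R3C2 = 27 − 19 = 8 completes the 27 across.
R2C2 = 18 − 13 = 5 completes the 18 across.

8, 5, 1, 4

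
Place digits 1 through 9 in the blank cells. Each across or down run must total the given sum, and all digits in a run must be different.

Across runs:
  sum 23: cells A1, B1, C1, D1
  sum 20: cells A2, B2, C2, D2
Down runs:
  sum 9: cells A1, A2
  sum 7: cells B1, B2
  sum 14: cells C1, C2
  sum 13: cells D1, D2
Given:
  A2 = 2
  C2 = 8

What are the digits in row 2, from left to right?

A1 = 9 − 2 = 7 completes the 9 down.
C1 = 14 − 8 = 6 completes the 14 down.
Nothing is forced directly, so branch on B1, whose candidates are 1 or 2. If B1 = 2: that forces D1 = 8, after which B2 would have to be in {1,3,4,6,7,9} for the 20 across but in {5} for the 7 down — contradiction. So B1 = 1.
D1 = 23 − 14 = 9 completes the 23 across.
B2 = 7 − 1 = 6 completes the 7 down.
D2 = 20 − 16 = 4 completes the 20 across.

2 6 8 4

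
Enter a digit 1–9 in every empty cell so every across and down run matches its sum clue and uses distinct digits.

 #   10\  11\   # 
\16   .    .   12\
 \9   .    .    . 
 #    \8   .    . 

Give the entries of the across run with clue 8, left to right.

1 7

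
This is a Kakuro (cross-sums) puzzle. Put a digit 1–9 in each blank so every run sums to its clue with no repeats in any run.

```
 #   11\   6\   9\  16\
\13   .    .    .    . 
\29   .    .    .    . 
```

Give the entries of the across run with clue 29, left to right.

29 in 4 cells must be {5,7,8,9}; 16 in 2 cells must be {7,9}.
Only 7 fits R1C4 under both its across sum 13 and down sum 16.
The 29 across and the 6 down share only 5, so R2C2 = 5.
R2C4 = 16 − 7 = 9 completes the 16 down.
R1C2 = 6 − 5 = 1 completes the 6 down.
No cell is forced outright now. R2C1 can only be 7 or 8 (the digits allowed by both its 29 across and its 11 down). If R2C1 = 7: then R1C1 would have to be in {2,3} for the 13 across but in {4} for the 11 down — contradiction. So R2C1 = 8.
R1C1 = 11 − 8 = 3 completes the 11 down.
R1C3 = 13 − 11 = 2 completes the 13 across.
R2C3 = 29 − 22 = 7 completes the 29 across.

8, 5, 7, 9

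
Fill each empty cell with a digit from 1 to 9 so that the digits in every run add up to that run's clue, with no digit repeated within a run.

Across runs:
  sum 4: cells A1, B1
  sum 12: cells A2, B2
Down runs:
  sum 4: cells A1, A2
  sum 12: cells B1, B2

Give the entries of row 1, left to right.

1, 3

4 in 2 cells must be {1,3}.
The 4 across and the 12 down share only 3, so B1 = 3.
The 12 across and the 4 down share only 3, so A2 = 3.
B2 = 12 − 3 = 9 completes the 12 across.
A1 = 4 − 3 = 1 completes the 4 across.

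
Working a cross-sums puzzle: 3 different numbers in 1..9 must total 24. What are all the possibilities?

3 distinct digits from 1–9 sum between 6 and 24.
Only one set works: {7,8,9}.

{7,8,9}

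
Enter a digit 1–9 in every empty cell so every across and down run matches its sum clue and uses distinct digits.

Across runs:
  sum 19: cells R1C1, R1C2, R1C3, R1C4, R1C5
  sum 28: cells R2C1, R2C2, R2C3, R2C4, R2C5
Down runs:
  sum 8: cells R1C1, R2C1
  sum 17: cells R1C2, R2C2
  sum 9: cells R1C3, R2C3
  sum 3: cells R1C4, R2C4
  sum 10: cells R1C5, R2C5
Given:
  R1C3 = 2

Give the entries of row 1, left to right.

3, 9, 2, 1, 4

17 in 2 cells must be {8,9}; 3 in 2 cells must be {1,2}.
R1C4 = 1: the only remaining digit allowed by both the 19 across and the 3 down.
R2C3 = 9 − 2 = 7 completes the 9 down.
R2C4 = 3 − 1 = 2 completes the 3 down.
No cell is forced outright now. R2C1 can only be 5 or 6 (the digits allowed by both its 28 across and its 8 down). If R2C1 = 6: then R1C1 would have to be in {3,4,5,6,7,8,9} for the 19 across but in {2} for the 8 down — contradiction. So R2C1 = 5.
R1C1 = 8 − 5 = 3 completes the 8 down.
R2C2 = 8: the only remaining digit allowed by both the 28 across and the 17 down.
R2C5 = 28 − 22 = 6 completes the 28 across.
R1C2 = 17 − 8 = 9 completes the 17 down.
R1C5 = 19 − 15 = 4 completes the 19 across.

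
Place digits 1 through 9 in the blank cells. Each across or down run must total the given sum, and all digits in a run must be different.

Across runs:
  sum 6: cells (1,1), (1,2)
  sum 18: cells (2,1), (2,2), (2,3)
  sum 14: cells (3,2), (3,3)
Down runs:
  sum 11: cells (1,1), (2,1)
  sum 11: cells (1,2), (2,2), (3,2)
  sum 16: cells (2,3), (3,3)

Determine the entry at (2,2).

2

16 in 2 cells must be {7,9}.
The 14 across and the 16 down share only 9, so (3,3) = 9.
(2,3) = 16 − 9 = 7 completes the 16 down.
(3,2) = 14 − 9 = 5 completes the 14 across.
(2,2) = 2: the only remaining digit allowed by both the 18 across and the 11 down.
(1,2) = 11 − 7 = 4 completes the 11 down.
(2,1) = 18 − 9 = 9 completes the 18 across.
(1,1) = 6 − 4 = 2 completes the 6 across.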